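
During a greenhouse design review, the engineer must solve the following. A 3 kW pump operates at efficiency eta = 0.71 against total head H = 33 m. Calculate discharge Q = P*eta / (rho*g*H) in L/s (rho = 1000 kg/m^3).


Q = (P * 1000 * eta) / (rho * g * H)
  = (3 * 1000 * 0.71) / (1000 * 9.81 * 33)
  = 2130 / 323730
  = 0.00658 m^3/s = 6.58 L/s


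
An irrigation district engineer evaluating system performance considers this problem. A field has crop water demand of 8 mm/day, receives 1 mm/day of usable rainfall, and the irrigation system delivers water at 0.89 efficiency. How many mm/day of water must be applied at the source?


IWR = (ETc - Pe) / Ea
    = (8 - 1) / 0.89
    = 7 / 0.89
    = 7.87 mm/day


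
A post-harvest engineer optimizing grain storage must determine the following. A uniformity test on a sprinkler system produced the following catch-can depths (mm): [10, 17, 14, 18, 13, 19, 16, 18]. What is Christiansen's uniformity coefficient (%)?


xbar = 125 / 8 = 15.625
sum|xi - xbar| = 19.750
CU = 100 * (1 - 19.750 / (8 * 15.625))
   = 100 * (1 - 0.1580)
   = 84.20%


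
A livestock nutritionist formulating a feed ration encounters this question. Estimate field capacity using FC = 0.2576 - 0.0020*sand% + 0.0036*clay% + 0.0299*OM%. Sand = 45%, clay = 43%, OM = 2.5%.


FC = 0.2576 - 0.0020*45 + 0.0036*43 + 0.0299*2.5
   = 0.2576 - 0.0900 + 0.1548 + 0.0748
   = 0.3972


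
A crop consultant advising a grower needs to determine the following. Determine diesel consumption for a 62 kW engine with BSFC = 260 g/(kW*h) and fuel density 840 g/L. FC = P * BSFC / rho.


FC = P * BSFC / rho_fuel
   = 62 * 260 / 840
   = 16120 / 840
   = 19.19 L/h


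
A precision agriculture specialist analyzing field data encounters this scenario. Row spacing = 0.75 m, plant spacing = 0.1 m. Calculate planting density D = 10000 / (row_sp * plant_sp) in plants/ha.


D = 10000 / (row_sp * plant_sp)
  = 10000 / (0.75 * 0.1)
  = 10000 / 0.0750
  = 133333.33 plants/ha


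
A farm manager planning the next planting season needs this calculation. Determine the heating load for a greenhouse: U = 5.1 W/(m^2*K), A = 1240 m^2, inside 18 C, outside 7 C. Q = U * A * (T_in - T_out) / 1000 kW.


dT = 18 - (7) = 11 K
Q = U * A * dT
  = 5.1 * 1240 * 11
  = 69564 W = 69.56 kW


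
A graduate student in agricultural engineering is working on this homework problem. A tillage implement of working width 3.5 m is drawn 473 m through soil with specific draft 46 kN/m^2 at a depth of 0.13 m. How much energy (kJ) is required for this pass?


E = k * d * w * L
  = 46 * 0.13 * 3.5 * 473
  = 9899.89 kJ


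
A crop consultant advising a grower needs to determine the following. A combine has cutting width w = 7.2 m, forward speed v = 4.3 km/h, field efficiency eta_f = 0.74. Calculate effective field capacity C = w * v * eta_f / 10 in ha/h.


C = w * v * eta_f / 10
  = 7.2 * 4.3 * 0.74 / 10
  = 22.91 / 10
  = 2.29 ha/h


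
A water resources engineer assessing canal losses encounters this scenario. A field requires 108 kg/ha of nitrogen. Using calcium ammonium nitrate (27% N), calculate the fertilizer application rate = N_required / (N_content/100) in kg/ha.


Rate = N_required / (N_content / 100)
     = 108 / (27 / 100)
     = 108 / 0.27
     = 400 kg/ha


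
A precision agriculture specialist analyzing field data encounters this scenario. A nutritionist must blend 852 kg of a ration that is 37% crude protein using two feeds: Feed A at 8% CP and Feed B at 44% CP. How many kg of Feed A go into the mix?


parts_A = CP_b - target = 44 - 37 = 7
parts_B = target - CP_a = 37 - 8 = 29
total_parts = 7 + 29 = 36
Feed A = 852 * 7 / 36 = 165.67 kg
Feed B = 852 * 29 / 36 = 686.33 kg

165.67 kg


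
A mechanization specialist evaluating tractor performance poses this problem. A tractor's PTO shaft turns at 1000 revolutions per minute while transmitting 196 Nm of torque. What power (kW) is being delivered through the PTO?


P = 2*pi*n*T / 60000
  = 2*pi * 1000 * 196 / 60000
  = 1231504.32 / 60000
  = 20.53 kW


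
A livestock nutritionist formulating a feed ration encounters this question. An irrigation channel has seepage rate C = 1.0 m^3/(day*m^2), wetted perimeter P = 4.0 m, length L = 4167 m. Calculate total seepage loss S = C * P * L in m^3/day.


S = C * P * L
  = 1.0 * 4.0 * 4167
  = 16668 m^3/day


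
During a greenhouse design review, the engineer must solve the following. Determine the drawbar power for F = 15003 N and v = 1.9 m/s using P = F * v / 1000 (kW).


P = F * v / 1000
  = 15003 * 1.9 / 1000
  = 28505.70 / 1000
  = 28.51 kW


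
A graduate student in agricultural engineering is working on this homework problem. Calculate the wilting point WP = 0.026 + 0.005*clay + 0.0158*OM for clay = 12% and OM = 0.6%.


WP = 0.026 + 0.005*12 + 0.0158*0.6
   = 0.026 + 0.0600 + 0.0095
   = 0.0955


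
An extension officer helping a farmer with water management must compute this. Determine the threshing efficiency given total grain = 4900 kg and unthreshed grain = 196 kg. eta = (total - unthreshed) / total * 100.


eta = (total - unthreshed) / total * 100
    = (4900 - 196) / 4900 * 100
    = 4704 / 4900 * 100
    = 96%


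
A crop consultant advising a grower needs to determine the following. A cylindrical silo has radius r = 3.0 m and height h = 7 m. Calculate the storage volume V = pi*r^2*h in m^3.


V = pi * r^2 * h
  = pi * 3.0^2 * 7
  = pi * 9 * 7
  = 197.92 m^3


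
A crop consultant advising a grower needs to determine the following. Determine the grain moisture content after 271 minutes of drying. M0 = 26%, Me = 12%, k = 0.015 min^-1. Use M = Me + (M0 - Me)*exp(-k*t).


M = Me + (M0 - Me) * e^(-k*t)
  = 12 + (26 - 12) * e^(-0.015*271)
  = 12 + 14 * e^(-4.065)
  = 12 + 14 * 0.01716
  = 12 + 0.2403
  = 12.24%


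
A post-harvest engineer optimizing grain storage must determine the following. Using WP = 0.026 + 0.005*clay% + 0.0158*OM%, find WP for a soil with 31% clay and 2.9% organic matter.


WP = 0.026 + 0.005*31 + 0.0158*2.9
   = 0.026 + 0.1550 + 0.0458
   = 0.2268


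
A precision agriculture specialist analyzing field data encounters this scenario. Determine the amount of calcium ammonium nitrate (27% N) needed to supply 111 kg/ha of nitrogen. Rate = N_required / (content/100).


Rate = N_required / (N_content / 100)
     = 111 / (27 / 100)
     = 111 / 0.27
     = 411.11 kg/ha


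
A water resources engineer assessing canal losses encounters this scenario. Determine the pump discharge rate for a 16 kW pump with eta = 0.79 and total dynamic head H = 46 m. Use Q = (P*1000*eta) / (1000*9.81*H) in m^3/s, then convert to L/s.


Q = (P * 1000 * eta) / (rho * g * H)
  = (16 * 1000 * 0.79) / (1000 * 9.81 * 46)
  = 12640 / 451260
  = 0.02801 m^3/s = 28.01 L/s


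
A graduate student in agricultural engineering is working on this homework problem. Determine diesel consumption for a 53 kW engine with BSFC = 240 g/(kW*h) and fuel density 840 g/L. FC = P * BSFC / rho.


FC = P * BSFC / rho_fuel
   = 53 * 240 / 840
   = 12720 / 840
   = 15.14 L/h


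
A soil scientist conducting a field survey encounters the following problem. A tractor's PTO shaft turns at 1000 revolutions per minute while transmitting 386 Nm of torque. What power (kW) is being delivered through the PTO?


P = 2*pi*n*T / 60000
  = 2*pi * 1000 * 386 / 60000
  = 2425309.53 / 60000
  = 40.42 kW


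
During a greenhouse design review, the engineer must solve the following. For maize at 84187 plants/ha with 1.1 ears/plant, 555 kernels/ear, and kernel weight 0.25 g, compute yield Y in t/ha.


Y = density * ears * kernels * kw
  = 84187 * 1.1 * 555 * 0.25 g/ha
  = 12849040.88 g/ha
  = 12849.04 kg/ha = 12.85 t/ha


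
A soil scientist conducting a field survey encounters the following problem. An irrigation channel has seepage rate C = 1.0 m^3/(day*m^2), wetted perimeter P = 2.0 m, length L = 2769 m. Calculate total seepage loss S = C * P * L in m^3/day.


S = C * P * L
  = 1.0 * 2.0 * 2769
  = 5538 m^3/day


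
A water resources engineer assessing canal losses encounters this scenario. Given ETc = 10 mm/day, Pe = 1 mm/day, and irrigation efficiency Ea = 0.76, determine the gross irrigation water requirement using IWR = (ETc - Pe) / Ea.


IWR = (ETc - Pe) / Ea
    = (10 - 1) / 0.76
    = 9 / 0.76
    = 11.84 mm/day


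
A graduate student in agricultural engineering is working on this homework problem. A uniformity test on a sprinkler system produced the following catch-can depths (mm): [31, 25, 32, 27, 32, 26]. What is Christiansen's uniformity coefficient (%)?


xbar = 173 / 6 = 28.833
sum|xi - xbar| = 17
CU = 100 * (1 - 17 / (6 * 28.833))
   = 100 * (1 - 0.0983)
   = 90.17%


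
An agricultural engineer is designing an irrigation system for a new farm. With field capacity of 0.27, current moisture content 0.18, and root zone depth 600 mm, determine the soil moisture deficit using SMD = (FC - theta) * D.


SMD = (FC - theta) * D
    = (0.27 - 0.18) * 600
    = 0.090 * 600
    = 54 mm


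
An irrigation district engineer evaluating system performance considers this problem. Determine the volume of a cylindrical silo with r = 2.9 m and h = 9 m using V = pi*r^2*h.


V = pi * r^2 * h
  = pi * 2.9^2 * 9
  = pi * 8.41 * 9
  = 237.79 m^3


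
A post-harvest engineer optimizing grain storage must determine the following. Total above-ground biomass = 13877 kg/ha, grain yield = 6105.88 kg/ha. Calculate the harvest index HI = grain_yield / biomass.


HI = grain_yield / biomass
   = 6105.88 / 13877
   = 0.44


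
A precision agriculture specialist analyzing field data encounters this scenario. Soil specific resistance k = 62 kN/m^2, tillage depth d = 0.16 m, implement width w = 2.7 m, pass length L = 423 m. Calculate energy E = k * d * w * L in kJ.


E = k * d * w * L
  = 62 * 0.16 * 2.7 * 423
  = 11329.63 kJ


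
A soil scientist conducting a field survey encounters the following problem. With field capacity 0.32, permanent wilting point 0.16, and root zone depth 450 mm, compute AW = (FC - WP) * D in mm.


AW = (FC - WP) * D
   = (0.32 - 0.16) * 450
   = 0.16 * 450
   = 72 mm


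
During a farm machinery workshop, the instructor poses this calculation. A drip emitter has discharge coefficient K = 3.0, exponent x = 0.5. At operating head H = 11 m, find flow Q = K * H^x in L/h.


Q = K * H^x
  = 3.0 * 11^0.5
  = 3.0 * 3.3166
  = 9.95 L/h


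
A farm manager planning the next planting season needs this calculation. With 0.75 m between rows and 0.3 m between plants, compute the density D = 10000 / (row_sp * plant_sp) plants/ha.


D = 10000 / (row_sp * plant_sp)
  = 10000 / (0.75 * 0.3)
  = 10000 / 0.2250
  = 44444.44 plants/ha


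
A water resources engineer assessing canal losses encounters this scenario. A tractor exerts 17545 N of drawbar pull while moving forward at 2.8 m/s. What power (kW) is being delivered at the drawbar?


P = F * v / 1000
  = 17545 * 2.8 / 1000
  = 49126 / 1000
  = 49.13 kW


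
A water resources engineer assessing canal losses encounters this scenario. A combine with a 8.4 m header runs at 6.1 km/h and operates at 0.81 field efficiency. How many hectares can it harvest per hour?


C = w * v * eta_f / 10
  = 8.4 * 6.1 * 0.81 / 10
  = 41.50 / 10
  = 4.15 ha/h


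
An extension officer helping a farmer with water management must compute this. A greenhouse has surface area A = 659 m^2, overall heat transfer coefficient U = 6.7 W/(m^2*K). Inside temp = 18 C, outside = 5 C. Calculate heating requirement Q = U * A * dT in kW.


dT = 18 - (5) = 13 K
Q = U * A * dT
  = 6.7 * 659 * 13
  = 57398.90 W = 57.40 kW


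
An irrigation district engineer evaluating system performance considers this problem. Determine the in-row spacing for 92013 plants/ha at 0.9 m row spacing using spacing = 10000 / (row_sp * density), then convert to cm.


spacing = 10000 / (row_sp * density)
        = 10000 / (0.9 * 92013)
        = 10000 / 82811.70
        = 0.12076 m = 12.08 cm


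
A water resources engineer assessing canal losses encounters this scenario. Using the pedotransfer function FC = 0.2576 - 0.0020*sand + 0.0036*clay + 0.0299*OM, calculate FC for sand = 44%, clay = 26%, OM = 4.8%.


FC = 0.2576 - 0.0020*44 + 0.0036*26 + 0.0299*4.8
   = 0.2576 - 0.0880 + 0.0936 + 0.1435
   = 0.4067


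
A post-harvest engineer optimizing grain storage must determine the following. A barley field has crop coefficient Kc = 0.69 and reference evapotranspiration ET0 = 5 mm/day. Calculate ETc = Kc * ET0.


ETc = Kc * ET0
    = 0.69 * 5
    = 3.45 mm/day


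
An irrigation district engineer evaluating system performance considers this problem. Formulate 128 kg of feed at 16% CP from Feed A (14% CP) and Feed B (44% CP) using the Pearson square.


parts_A = CP_b - target = 44 - 16 = 28
parts_B = target - CP_a = 16 - 14 = 2
total_parts = 28 + 2 = 30
Feed A = 128 * 28 / 30 = 119.47 kg
Feed B = 128 * 2 / 30 = 8.53 kg

119.47 kg


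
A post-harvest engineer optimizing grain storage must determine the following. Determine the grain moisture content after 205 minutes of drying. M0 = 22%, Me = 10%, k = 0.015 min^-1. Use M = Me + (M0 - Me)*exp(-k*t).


M = Me + (M0 - Me) * e^(-k*t)
  = 10 + (22 - 10) * e^(-0.015*205)
  = 10 + 12 * e^(-3.075)
  = 10 + 12 * 0.04619
  = 10 + 0.5543
  = 10.55%


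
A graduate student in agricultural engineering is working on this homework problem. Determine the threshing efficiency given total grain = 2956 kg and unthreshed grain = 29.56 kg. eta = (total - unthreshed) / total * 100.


eta = (total - unthreshed) / total * 100
    = (2956 - 29.56) / 2956 * 100
    = 2926.44 / 2956 * 100
    = 99%


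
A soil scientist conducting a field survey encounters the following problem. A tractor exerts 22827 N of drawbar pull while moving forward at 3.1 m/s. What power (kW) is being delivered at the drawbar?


P = F * v / 1000
  = 22827 * 3.1 / 1000
  = 70763.70 / 1000
  = 70.76 kW


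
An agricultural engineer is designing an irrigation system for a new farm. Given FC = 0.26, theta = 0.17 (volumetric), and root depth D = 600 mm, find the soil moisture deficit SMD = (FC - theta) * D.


SMD = (FC - theta) * D
    = (0.26 - 0.17) * 600
    = 0.090 * 600
    = 54 mm


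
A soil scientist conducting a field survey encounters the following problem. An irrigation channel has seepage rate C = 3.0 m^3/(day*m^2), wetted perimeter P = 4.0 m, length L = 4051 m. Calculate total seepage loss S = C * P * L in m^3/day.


S = C * P * L
  = 3.0 * 4.0 * 4051
  = 48612 m^3/day


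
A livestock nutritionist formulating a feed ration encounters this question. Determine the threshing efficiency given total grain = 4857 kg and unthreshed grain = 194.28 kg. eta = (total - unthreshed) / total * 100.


eta = (total - unthreshed) / total * 100
    = (4857 - 194.28) / 4857 * 100
    = 4662.72 / 4857 * 100
    = 96%


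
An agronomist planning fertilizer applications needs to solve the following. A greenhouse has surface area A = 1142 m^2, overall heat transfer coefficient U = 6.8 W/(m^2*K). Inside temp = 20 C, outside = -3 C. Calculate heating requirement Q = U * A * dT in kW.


dT = 20 - (-3) = 23 K
Q = U * A * dT
  = 6.8 * 1142 * 23
  = 178608.80 W = 178.61 kW


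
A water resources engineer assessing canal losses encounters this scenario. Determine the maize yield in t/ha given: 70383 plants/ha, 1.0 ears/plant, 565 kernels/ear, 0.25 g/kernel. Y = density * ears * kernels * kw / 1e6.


Y = density * ears * kernels * kw
  = 70383 * 1.0 * 565 * 0.25 g/ha
  = 9941598.75 g/ha
  = 9941.60 kg/ha = 9.94 t/ha


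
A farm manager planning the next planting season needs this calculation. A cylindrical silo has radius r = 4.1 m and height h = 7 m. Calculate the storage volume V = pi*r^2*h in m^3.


V = pi * r^2 * h
  = pi * 4.1^2 * 7
  = pi * 16.81 * 7
  = 369.67 m^3


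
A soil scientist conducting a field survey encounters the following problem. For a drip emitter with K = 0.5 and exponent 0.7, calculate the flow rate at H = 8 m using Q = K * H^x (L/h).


Q = K * H^x
  = 0.5 * 8^0.7
  = 0.5 * 4.2871
  = 2.14 L/h


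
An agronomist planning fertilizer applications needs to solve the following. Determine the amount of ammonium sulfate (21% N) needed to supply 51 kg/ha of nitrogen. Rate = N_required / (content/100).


Rate = N_required / (N_content / 100)
     = 51 / (21 / 100)
     = 51 / 0.21
     = 242.86 kg/ha


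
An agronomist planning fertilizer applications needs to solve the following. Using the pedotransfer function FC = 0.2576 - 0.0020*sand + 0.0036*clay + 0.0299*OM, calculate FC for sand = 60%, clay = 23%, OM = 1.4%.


FC = 0.2576 - 0.0020*60 + 0.0036*23 + 0.0299*1.4
   = 0.2576 - 0.1200 + 0.0828 + 0.0419
   = 0.2623


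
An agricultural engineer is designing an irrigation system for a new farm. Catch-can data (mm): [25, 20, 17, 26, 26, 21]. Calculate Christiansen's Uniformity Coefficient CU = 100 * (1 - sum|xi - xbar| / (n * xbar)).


xbar = 135 / 6 = 22.500
sum|xi - xbar| = 19
CU = 100 * (1 - 19 / (6 * 22.500))
   = 100 * (1 - 0.1407)
   = 85.93%


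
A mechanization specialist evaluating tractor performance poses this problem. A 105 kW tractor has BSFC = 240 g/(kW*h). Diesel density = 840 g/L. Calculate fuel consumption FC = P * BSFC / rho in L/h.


FC = P * BSFC / rho_fuel
   = 105 * 240 / 840
   = 25200 / 840
   = 30 L/h


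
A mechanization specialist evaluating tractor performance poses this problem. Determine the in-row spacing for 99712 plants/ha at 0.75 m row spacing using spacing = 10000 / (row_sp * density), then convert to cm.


spacing = 10000 / (row_sp * density)
        = 10000 / (0.75 * 99712)
        = 10000 / 74784
        = 0.13372 m = 13.37 cm


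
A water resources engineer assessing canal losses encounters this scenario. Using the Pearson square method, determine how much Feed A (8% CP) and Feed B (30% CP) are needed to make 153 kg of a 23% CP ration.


parts_A = CP_b - target = 30 - 23 = 7
parts_B = target - CP_a = 23 - 8 = 15
total_parts = 7 + 15 = 22
Feed A = 153 * 7 / 22 = 48.68 kg
Feed B = 153 * 15 / 22 = 104.32 kg

48.68 kg


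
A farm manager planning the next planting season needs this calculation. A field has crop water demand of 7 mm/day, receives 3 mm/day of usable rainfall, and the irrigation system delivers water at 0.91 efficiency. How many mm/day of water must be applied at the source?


IWR = (ETc - Pe) / Ea
    = (7 - 3) / 0.91
    = 4 / 0.91
    = 4.40 mm/day


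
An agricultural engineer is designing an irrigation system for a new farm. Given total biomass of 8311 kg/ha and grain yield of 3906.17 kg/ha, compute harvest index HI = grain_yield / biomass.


HI = grain_yield / biomass
   = 3906.17 / 8311
   = 0.47


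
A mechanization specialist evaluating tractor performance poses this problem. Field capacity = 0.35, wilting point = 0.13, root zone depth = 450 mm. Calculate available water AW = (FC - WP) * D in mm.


AW = (FC - WP) * D
   = (0.35 - 0.13) * 450
   = 0.22 * 450
   = 99 mm


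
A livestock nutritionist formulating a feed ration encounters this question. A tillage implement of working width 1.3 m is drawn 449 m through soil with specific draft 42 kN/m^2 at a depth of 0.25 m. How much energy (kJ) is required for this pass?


E = k * d * w * L
  = 42 * 0.25 * 1.3 * 449
  = 6128.85 kJ


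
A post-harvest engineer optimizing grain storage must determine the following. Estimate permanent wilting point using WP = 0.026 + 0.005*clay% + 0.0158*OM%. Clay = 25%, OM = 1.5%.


WP = 0.026 + 0.005*25 + 0.0158*1.5
   = 0.026 + 0.1250 + 0.0237
   = 0.1747


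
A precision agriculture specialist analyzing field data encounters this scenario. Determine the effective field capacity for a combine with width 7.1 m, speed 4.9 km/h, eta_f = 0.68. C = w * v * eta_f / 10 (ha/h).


C = w * v * eta_f / 10
  = 7.1 * 4.9 * 0.68 / 10
  = 23.66 / 10
  = 2.37 ha/h


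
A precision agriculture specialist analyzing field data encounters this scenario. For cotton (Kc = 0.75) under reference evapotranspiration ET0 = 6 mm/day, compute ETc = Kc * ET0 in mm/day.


ETc = Kc * ET0
    = 0.75 * 6
    = 4.50 mm/day


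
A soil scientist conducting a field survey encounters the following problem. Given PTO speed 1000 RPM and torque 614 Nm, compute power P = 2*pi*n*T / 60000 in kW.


P = 2*pi*n*T / 60000
  = 2*pi * 1000 * 614 / 60000
  = 3857875.78 / 60000
  = 64.30 kW


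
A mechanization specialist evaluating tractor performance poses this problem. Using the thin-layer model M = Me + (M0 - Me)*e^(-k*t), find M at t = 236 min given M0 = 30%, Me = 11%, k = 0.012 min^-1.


M = Me + (M0 - Me) * e^(-k*t)
  = 11 + (30 - 11) * e^(-0.012*236)
  = 11 + 19 * e^(-2.832)
  = 11 + 19 * 0.05889
  = 11 + 1.1190
  = 12.12%


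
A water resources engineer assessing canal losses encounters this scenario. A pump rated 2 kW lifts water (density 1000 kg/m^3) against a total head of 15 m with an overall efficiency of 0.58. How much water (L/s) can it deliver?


Q = (P * 1000 * eta) / (rho * g * H)
  = (2 * 1000 * 0.58) / (1000 * 9.81 * 15)
  = 1160 / 147150
  = 0.00788 m^3/s = 7.88 L/s


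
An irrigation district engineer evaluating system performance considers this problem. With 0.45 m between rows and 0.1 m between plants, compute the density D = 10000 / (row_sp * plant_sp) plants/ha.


D = 10000 / (row_sp * plant_sp)
  = 10000 / (0.45 * 0.1)
  = 10000 / 0.0450
  = 222222.22 plants/ha


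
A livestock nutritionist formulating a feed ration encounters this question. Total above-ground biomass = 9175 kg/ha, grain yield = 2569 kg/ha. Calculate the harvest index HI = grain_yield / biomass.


HI = grain_yield / biomass
   = 2569 / 9175
   = 0.28


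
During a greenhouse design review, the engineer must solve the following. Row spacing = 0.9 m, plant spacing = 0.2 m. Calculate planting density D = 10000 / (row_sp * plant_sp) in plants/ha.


D = 10000 / (row_sp * plant_sp)
  = 10000 / (0.9 * 0.2)
  = 10000 / 0.1800
  = 55555.56 plants/ha


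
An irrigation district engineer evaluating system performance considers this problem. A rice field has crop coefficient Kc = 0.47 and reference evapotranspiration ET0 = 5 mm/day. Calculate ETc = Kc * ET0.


ETc = Kc * ET0
    = 0.47 * 5
    = 2.35 mm/day


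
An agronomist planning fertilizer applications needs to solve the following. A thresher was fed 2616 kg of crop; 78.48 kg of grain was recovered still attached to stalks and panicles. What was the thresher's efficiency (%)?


eta = (total - unthreshed) / total * 100
    = (2616 - 78.48) / 2616 * 100
    = 2537.52 / 2616 * 100
    = 97%


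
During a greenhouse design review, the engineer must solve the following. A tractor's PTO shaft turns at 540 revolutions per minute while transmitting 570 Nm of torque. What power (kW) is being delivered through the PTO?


P = 2*pi*n*T / 60000
  = 2*pi * 540 * 570 / 60000
  = 1933964.44 / 60000
  = 32.23 kW


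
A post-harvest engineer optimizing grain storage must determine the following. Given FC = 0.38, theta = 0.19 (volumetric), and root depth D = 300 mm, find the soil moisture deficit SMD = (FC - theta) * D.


SMD = (FC - theta) * D
    = (0.38 - 0.19) * 300
    = 0.190 * 300
    = 57 mm


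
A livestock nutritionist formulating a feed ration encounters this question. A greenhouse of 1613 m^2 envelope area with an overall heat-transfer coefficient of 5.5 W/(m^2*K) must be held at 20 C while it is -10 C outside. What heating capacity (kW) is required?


dT = 20 - (-10) = 30 K
Q = U * A * dT
  = 5.5 * 1613 * 30
  = 266145 W = 266.15 kW


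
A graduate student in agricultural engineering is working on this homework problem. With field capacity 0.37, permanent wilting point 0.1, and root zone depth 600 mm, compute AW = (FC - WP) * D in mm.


AW = (FC - WP) * D
   = (0.37 - 0.1) * 600
   = 0.27 * 600
   = 162 mm


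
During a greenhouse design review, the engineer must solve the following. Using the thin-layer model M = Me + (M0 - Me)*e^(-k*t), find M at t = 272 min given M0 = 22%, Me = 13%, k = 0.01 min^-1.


M = Me + (M0 - Me) * e^(-k*t)
  = 13 + (22 - 13) * e^(-0.01*272)
  = 13 + 9 * e^(-2.720)
  = 13 + 9 * 0.06587
  = 13 + 0.5929
  = 13.59%


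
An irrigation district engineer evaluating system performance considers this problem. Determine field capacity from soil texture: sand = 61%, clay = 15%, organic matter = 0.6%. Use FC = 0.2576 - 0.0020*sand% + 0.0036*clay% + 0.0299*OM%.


FC = 0.2576 - 0.0020*61 + 0.0036*15 + 0.0299*0.6
   = 0.2576 - 0.1220 + 0.0540 + 0.0179
   = 0.2075


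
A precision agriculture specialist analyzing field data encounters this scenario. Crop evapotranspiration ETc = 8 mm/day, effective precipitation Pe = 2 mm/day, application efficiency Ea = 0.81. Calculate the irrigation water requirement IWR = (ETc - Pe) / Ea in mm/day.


IWR = (ETc - Pe) / Ea
    = (8 - 2) / 0.81
    = 6 / 0.81
    = 7.41 mm/day


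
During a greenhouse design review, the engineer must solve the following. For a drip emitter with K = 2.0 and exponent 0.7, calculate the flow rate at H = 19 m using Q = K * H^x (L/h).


Q = K * H^x
  = 2.0 * 19^0.7
  = 2.0 * 7.8547
  = 15.71 L/h


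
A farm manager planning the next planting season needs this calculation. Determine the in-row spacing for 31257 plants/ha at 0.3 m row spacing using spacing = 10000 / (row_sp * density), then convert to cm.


spacing = 10000 / (row_sp * density)
        = 10000 / (0.3 * 31257)
        = 10000 / 9377.10
        = 1.06643 m = 106.64 cm


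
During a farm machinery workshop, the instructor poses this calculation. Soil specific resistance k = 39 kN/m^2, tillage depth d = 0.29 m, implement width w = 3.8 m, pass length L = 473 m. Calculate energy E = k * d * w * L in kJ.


E = k * d * w * L
  = 39 * 0.29 * 3.8 * 473
  = 20328.59 kJ


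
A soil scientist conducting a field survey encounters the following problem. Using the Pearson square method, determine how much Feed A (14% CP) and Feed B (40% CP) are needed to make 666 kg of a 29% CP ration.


parts_A = CP_b - target = 40 - 29 = 11
parts_B = target - CP_a = 29 - 14 = 15
total_parts = 11 + 15 = 26
Feed A = 666 * 11 / 26 = 281.77 kg
Feed B = 666 * 15 / 26 = 384.23 kg

281.77 kg


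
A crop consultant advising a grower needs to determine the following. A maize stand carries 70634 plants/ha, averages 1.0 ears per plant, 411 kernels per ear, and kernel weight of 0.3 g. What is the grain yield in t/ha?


Y = density * ears * kernels * kw
  = 70634 * 1.0 * 411 * 0.3 g/ha
  = 8709172.20 g/ha
  = 8709.17 kg/ha = 8.71 t/ha


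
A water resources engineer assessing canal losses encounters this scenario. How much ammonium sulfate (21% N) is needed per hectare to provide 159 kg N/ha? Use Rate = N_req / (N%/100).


Rate = N_required / (N_content / 100)
     = 159 / (21 / 100)
     = 159 / 0.21
     = 757.14 kg/ha


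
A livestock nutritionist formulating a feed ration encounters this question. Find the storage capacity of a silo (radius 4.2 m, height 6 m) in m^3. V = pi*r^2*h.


V = pi * r^2 * h
  = pi * 4.2^2 * 6
  = pi * 17.64 * 6
  = 332.51 m^3


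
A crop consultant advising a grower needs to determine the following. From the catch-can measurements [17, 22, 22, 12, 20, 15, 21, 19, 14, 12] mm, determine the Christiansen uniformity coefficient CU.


xbar = 174 / 10 = 17.400
sum|xi - xbar| = 34
CU = 100 * (1 - 34 / (10 * 17.400))
   = 100 * (1 - 0.1954)
   = 80.46%


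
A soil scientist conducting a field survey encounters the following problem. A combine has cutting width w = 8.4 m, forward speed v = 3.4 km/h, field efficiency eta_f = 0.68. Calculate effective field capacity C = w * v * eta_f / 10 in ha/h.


C = w * v * eta_f / 10
  = 8.4 * 3.4 * 0.68 / 10
  = 19.42 / 10
  = 1.94 ha/h


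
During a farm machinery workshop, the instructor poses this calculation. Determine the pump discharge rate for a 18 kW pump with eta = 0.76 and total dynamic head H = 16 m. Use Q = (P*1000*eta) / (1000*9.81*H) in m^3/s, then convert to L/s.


Q = (P * 1000 * eta) / (rho * g * H)
  = (18 * 1000 * 0.76) / (1000 * 9.81 * 16)
  = 13680 / 156960
  = 0.08716 m^3/s = 87.16 L/s


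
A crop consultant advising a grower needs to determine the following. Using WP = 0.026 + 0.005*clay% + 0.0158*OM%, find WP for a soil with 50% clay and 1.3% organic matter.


WP = 0.026 + 0.005*50 + 0.0158*1.3
   = 0.026 + 0.2500 + 0.0205
   = 0.2965


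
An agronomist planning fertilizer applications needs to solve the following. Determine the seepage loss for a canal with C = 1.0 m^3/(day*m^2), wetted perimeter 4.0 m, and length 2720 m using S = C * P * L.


S = C * P * L
  = 1.0 * 4.0 * 2720
  = 10880 m^3/day


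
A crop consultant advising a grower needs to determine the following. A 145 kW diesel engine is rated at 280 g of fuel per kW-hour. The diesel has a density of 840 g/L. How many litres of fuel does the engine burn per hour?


FC = P * BSFC / rho_fuel
   = 145 * 280 / 840
   = 40600 / 840
   = 48.33 L/h


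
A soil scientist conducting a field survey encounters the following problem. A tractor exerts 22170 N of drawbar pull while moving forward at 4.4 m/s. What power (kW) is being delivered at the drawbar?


P = F * v / 1000
  = 22170 * 4.4 / 1000
  = 97548 / 1000
  = 97.55 kW


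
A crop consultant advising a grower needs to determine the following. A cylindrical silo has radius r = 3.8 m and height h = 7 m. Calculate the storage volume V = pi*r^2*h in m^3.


V = pi * r^2 * h
  = pi * 3.8^2 * 7
  = pi * 14.44 * 7
  = 317.55 m^3


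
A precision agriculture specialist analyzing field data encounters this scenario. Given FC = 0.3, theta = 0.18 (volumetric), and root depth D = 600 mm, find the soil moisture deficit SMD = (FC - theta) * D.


SMD = (FC - theta) * D
    = (0.3 - 0.18) * 600
    = 0.120 * 600
    = 72 mm


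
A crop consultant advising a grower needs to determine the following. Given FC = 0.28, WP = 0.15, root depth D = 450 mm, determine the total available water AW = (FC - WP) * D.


AW = (FC - WP) * D
   = (0.28 - 0.15) * 450
   = 0.13 * 450
   = 58.50 mm


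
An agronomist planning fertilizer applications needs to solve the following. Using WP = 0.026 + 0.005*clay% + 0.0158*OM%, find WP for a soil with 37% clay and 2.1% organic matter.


WP = 0.026 + 0.005*37 + 0.0158*2.1
   = 0.026 + 0.1850 + 0.0332
   = 0.2442


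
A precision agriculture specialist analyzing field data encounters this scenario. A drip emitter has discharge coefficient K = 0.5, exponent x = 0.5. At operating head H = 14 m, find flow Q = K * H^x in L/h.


Q = K * H^x
  = 0.5 * 14^0.5
  = 0.5 * 3.7417
  = 1.87 L/h


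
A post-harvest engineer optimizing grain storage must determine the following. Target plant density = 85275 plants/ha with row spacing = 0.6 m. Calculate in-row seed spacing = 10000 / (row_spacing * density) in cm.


spacing = 10000 / (row_sp * density)
        = 10000 / (0.6 * 85275)
        = 10000 / 51165
        = 0.19545 m = 19.54 cm


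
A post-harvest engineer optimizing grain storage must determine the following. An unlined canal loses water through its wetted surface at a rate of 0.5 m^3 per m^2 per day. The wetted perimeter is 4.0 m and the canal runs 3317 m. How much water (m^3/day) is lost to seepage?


S = C * P * L
  = 0.5 * 4.0 * 3317
  = 6634 m^3/day


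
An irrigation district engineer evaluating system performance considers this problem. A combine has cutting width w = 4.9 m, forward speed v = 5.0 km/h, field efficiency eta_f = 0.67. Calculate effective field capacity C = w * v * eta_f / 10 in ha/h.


C = w * v * eta_f / 10
  = 4.9 * 5.0 * 0.67 / 10
  = 16.42 / 10
  = 1.64 ha/h


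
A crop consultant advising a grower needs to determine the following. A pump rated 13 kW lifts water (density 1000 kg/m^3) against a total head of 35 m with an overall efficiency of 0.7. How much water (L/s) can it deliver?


Q = (P * 1000 * eta) / (rho * g * H)
  = (13 * 1000 * 0.7) / (1000 * 9.81 * 35)
  = 9100 / 343350
  = 0.02650 m^3/s = 26.50 L/s


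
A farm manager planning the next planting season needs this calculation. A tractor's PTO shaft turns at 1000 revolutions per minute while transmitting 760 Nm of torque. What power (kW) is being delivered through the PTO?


P = 2*pi*n*T / 60000
  = 2*pi * 1000 * 760 / 60000
  = 4775220.83 / 60000
  = 79.59 kW


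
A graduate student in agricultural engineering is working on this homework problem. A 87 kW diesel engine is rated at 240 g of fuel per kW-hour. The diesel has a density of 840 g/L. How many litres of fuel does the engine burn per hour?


FC = P * BSFC / rho_fuel
   = 87 * 240 / 840
   = 20880 / 840
   = 24.86 L/h


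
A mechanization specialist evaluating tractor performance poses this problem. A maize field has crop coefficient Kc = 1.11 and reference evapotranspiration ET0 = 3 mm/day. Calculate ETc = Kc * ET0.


ETc = Kc * ET0
    = 1.11 * 3
    = 3.33 mm/day


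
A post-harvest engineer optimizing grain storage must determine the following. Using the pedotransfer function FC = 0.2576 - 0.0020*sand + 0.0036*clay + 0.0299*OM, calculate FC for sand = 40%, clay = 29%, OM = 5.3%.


FC = 0.2576 - 0.0020*40 + 0.0036*29 + 0.0299*5.3
   = 0.2576 - 0.0800 + 0.1044 + 0.1585
   = 0.4405


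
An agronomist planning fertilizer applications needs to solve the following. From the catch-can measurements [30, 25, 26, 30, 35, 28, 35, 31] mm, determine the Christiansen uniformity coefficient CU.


xbar = 240 / 8 = 30
sum|xi - xbar| = 22
CU = 100 * (1 - 22 / (8 * 30))
   = 100 * (1 - 0.0917)
   = 90.83%


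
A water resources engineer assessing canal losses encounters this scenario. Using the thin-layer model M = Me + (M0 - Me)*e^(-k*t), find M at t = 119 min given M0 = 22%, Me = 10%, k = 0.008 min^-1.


M = Me + (M0 - Me) * e^(-k*t)
  = 10 + (22 - 10) * e^(-0.008*119)
  = 10 + 12 * e^(-0.952)
  = 10 + 12 * 0.38597
  = 10 + 4.6316
  = 14.63%


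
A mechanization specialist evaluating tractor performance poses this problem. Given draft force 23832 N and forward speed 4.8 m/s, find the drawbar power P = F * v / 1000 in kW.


P = F * v / 1000
  = 23832 * 4.8 / 1000
  = 114393.60 / 1000
  = 114.39 kW


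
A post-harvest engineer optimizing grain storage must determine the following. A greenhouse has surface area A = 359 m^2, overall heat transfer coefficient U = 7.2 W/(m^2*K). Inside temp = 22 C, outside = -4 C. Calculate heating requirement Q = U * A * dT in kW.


dT = 22 - (-4) = 26 K
Q = U * A * dT
  = 7.2 * 359 * 26
  = 67204.80 W = 67.20 kW


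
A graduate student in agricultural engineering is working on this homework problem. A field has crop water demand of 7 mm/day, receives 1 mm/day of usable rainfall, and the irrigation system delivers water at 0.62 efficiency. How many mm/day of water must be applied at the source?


IWR = (ETc - Pe) / Ea
    = (7 - 1) / 0.62
    = 6 / 0.62
    = 9.68 mm/day


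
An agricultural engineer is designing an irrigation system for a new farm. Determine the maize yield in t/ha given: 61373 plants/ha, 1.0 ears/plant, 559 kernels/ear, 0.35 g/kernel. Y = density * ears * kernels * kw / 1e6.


Y = density * ears * kernels * kw
  = 61373 * 1.0 * 559 * 0.35 g/ha
  = 12007627.45 g/ha
  = 12007.63 kg/ha = 12.01 t/ha


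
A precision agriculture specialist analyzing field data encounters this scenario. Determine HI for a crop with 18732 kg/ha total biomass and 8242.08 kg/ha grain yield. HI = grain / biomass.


HI = grain_yield / biomass
   = 8242.08 / 18732
   = 0.44


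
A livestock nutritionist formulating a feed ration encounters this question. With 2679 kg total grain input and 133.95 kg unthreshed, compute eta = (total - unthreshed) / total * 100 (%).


eta = (total - unthreshed) / total * 100
    = (2679 - 133.95) / 2679 * 100
    = 2545.05 / 2679 * 100
    = 95%


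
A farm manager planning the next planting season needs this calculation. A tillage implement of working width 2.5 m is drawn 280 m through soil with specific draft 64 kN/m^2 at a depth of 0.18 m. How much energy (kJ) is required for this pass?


E = k * d * w * L
  = 64 * 0.18 * 2.5 * 280
  = 8064 kJ


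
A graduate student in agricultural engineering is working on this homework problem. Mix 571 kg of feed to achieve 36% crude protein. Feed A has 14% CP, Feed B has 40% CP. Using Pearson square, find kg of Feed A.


parts_A = CP_b - target = 40 - 36 = 4
parts_B = target - CP_a = 36 - 14 = 22
total_parts = 4 + 22 = 26
Feed A = 571 * 4 / 26 = 87.85 kg
Feed B = 571 * 22 / 26 = 483.15 kg

87.85 kg


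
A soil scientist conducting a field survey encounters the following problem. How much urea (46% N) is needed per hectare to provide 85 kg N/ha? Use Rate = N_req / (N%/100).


Rate = N_required / (N_content / 100)
     = 85 / (46 / 100)
     = 85 / 0.46
     = 184.78 kg/ha


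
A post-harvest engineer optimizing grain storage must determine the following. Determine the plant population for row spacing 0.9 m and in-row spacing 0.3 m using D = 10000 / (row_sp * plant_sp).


D = 10000 / (row_sp * plant_sp)
  = 10000 / (0.9 * 0.3)
  = 10000 / 0.2700
  = 37037.04 plants/ha


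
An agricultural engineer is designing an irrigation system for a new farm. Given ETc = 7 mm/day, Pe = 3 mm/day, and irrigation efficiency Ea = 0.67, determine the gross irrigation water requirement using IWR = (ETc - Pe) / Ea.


IWR = (ETc - Pe) / Ea
    = (7 - 3) / 0.67
    = 4 / 0.67
    = 5.97 mm/day


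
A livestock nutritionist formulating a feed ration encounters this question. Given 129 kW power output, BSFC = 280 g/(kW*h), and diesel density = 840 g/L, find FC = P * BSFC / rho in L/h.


FC = P * BSFC / rho_fuel
   = 129 * 280 / 840
   = 36120 / 840
   = 43 L/h


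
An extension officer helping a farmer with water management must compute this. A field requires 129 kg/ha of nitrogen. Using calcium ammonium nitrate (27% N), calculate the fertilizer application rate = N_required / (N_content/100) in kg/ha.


Rate = N_required / (N_content / 100)
     = 129 / (27 / 100)
     = 129 / 0.27
     = 477.78 kg/ha


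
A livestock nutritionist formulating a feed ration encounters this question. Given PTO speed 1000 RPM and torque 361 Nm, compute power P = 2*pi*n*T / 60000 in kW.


P = 2*pi*n*T / 60000
  = 2*pi * 1000 * 361 / 60000
  = 2268229.90 / 60000
  = 37.80 kW


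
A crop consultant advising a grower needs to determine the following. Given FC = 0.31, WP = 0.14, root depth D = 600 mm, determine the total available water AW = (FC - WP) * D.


AW = (FC - WP) * D
   = (0.31 - 0.14) * 600
   = 0.17 * 600
   = 102 mm


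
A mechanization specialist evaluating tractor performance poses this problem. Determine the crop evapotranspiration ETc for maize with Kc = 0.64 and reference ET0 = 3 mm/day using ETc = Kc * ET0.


ETc = Kc * ET0
    = 0.64 * 3
    = 1.92 mm/day


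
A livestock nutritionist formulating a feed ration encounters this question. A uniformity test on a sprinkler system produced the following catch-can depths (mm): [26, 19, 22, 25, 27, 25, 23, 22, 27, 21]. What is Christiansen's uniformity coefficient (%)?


xbar = 237 / 10 = 23.700
sum|xi - xbar| = 23
CU = 100 * (1 - 23 / (10 * 23.700))
   = 100 * (1 - 0.0970)
   = 90.30%


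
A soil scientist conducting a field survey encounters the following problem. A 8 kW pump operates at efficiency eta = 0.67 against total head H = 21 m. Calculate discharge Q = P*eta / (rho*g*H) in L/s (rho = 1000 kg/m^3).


Q = (P * 1000 * eta) / (rho * g * H)
  = (8 * 1000 * 0.67) / (1000 * 9.81 * 21)
  = 5360 / 206010
  = 0.02602 m^3/s = 26.02 L/s


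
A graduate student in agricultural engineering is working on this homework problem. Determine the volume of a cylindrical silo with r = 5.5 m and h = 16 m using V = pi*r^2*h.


V = pi * r^2 * h
  = pi * 5.5^2 * 16
  = pi * 30.25 * 16
  = 1520.53 m^3
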